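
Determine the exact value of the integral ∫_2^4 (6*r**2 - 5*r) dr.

By the power rule, an antiderivative is F(r) = 2*r**3 - 5*r**2/2.
Then F(4) - F(2) = (88) - (6) = 82.

82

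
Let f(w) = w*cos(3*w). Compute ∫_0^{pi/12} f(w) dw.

-1/9 + sqrt(2)*pi/72 + sqrt(2)/18

Integrate by parts once (u = w, dv = cos(3*w) dw).
An antiderivative is F(w) = w*sin(3*w)/3 + cos(3*w)/9.
Then F(pi/12) - F(0) = (sqrt(2)*(pi + 4)/72) - (1/9) = -1/9 + sqrt(2)*pi/72 + sqrt(2)/18.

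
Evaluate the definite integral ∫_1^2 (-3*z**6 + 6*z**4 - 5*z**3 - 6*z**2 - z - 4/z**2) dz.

By the power rule, an antiderivative is F(z) = -3*z**7/7 + 6*z**5/5 - 5*z**4/4 - 2*z**3 - z**2/2 + 4/z.
Then F(2) - F(1) = (-1836/35) - (143/140) = -7487/140.

-7487/140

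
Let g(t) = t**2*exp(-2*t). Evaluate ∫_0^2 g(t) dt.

(-13 + exp(4))*exp(-4)/4

Integrate by parts twice (u = t^2, dv = exp(-2*t) dt).
An antiderivative is F(t) = (-2*t**2 - 2*t - 1)*exp(-2*t)/4.
Then F(2) - F(0) = (-13*exp(-4)/4) - (-1/4) = (-13 + exp(4))*exp(-4)/4.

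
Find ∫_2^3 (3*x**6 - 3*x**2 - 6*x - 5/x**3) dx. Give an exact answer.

By the power rule, an antiderivative is F(x) = 3*x**7/7 - x**3 - 3*x**2 + 5/(2*x**2).
Then F(3) - F(2) = (111329/126) - (1987/56) = 427433/504.

427433/504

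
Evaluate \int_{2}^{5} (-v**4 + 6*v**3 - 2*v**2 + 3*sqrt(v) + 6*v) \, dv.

By the power rule, an antiderivative is F(v) = -v**5/5 + 3*v**4/2 + 2*v**(3/2) - 2*v**3/3 + 3*v**2.
Then F(5) - F(2) = (10*sqrt(5) + 1825/6) - (4*sqrt(2) + 364/15) = -4*sqrt(2) + 10*sqrt(5) + 2799/10.

-4*sqrt(2) + 10*sqrt(5) + 2799/10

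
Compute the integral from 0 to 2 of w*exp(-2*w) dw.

Integrate by parts once (u = w, dv = exp(-2*w) dw).
An antiderivative is F(w) = (-2*w - 1)*exp(-2*w)/4.
Then F(2) - F(0) = (-5*exp(-4)/4) - (-1/4) = (-5 + exp(4))*exp(-4)/4.

(-5 + exp(4))*exp(-4)/4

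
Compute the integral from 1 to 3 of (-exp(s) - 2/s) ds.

-exp(3) - log(9) + exp(1)

An antiderivative is F(s) = -exp(s) - 2*log(s).
Then F(3) - F(1) = (-exp(3) - log(9)) - (-exp(1)) = -exp(3) - log(9) + exp(1).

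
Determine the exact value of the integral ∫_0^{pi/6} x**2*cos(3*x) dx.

Integrate by parts twice (u = x^2, dv = cos(3*x) dx).
An antiderivative is F(x) = x**2*sin(3*x)/3 + 2*x*cos(3*x)/9 - 2*sin(3*x)/27.
Then F(pi/6) - F(0) = (-2/27 + pi**2/108) - (0) = -2/27 + pi**2/108.

-2/27 + pi**2/108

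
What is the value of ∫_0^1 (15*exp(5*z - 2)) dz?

-(3 - 3*exp(5))*exp(-2)

Let u = 5*z - 2, so du = 5 dz. When z = 0, u = -2; when z = 1, u = 3.
The integral becomes 3·∫ exp(u) du from -2 to 3, with antiderivative 3*exp(u).
Back in z: F(z) = 3*exp(5*z - 2).
Then F(1) - F(0) = (3*exp(3)) - (3*exp(-2)) = -(3 - 3*exp(5))*exp(-2).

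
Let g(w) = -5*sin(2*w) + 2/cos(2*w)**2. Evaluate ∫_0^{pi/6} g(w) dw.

-5/4 + sqrt(3)

An antiderivative is F(w) = 5*cos(2*w)/2 + tan(2*w).
Then F(pi/6) - F(0) = (5/4 + sqrt(3)) - (5/2) = -5/4 + sqrt(3).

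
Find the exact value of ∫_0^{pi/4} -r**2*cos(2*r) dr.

1/4 - pi**2/32

Integrate by parts twice (u = r^2, dv = -cos(2*r) dr).
An antiderivative is F(r) = -r**2*sin(2*r)/2 - r*cos(2*r)/2 + sin(2*r)/4.
Then F(pi/4) - F(0) = (1/4 - pi**2/32) - (0) = 1/4 - pi**2/32.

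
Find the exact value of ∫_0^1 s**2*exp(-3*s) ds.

Integrate by parts twice (u = s^2, dv = exp(-3*s) ds).
An antiderivative is F(s) = (-9*s**2 - 6*s - 2)*exp(-3*s)/27.
Then F(1) - F(0) = (-17*exp(-3)/27) - (-2/27) = 2/27 - 17*exp(-3)/27.

2/27 - 17*exp(-3)/27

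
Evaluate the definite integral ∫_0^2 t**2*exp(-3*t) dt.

Integrate by parts twice (u = t^2, dv = exp(-3*t) dt).
An antiderivative is F(t) = (-9*t**2 - 6*t - 2)*exp(-3*t)/27.
Then F(2) - F(0) = (-50*exp(-6)/27) - (-2/27) = 2/27 - 50*exp(-6)/27.

2/27 - 50*exp(-6)/27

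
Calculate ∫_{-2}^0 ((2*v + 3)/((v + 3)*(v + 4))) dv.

log(32/27)

Factor the denominator: v**2 + 7*v + 12 = (v + 4)(v + 3).
Partial fractions: (2*v + 3)/((v + 3)*(v + 4)) = 5/(v + 4) - 3/(v + 3).
An antiderivative is F(v) = -3*log(v + 3) + 5*log(v + 4).
Then F(0) - F(-2) = (-3*log(3) + 10*log(2)) - (log(32)) = log(32/27).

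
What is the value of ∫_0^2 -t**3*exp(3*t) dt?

Integrate by parts 3 times (u = t^3, dv = -exp(3*t) dt).
An antiderivative is F(t) = (-9*t**3 + 9*t**2 - 6*t + 2)*exp(3*t)/27.
Then F(2) - F(0) = (-46*exp(6)/27) - (2/27) = -46*exp(6)/27 - 2/27.

-46*exp(6)/27 - 2/27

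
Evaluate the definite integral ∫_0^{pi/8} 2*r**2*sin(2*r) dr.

Integrate by parts twice (u = r^2, dv = 2*sin(2*r) dr).
An antiderivative is F(r) = -r**2*cos(2*r) + r*sin(2*r) + cos(2*r)/2.
Then F(pi/8) - F(0) = (sqrt(2)*(-pi**2 + 8*pi + 32)/128) - (1/2) = -1/2 - sqrt(2)*pi**2/128 + sqrt(2)*pi/16 + sqrt(2)/4.

-1/2 - sqrt(2)*pi**2/128 + sqrt(2)*pi/16 + sqrt(2)/4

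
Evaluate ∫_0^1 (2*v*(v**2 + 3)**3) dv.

175/4

Let u = v**2 + 3, so du = 2*v dv. When v = 0, u = 3; when v = 1, u = 4.
The integral becomes ∫ u**3 du from 3 to 4, with antiderivative u**4/4.
Back in v: F(v) = (v**2 + 3)**4/4.
Then F(1) - F(0) = (64) - (81/4) = 175/4.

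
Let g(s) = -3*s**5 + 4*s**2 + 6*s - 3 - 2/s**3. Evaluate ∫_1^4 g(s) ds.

-30855/16

By the power rule, an antiderivative is F(s) = -s**6/2 + 4*s**3/3 + 3*s**2 - 3*s + s**(-2).
Then F(4) - F(1) = (-92477/48) - (11/6) = -30855/16.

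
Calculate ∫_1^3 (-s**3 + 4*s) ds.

By the power rule, an antiderivative is F(s) = -s**4/4 + 2*s**2.
Then F(3) - F(1) = (-9/4) - (7/4) = -4.

-4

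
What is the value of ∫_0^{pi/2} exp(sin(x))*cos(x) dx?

Let u = sin(x), so du = cos(x) dx. When x = 0, u = 0; when x = pi/2, u = 1.
The integral becomes ∫ exp(u) du from 0 to 1, with antiderivative exp(u).
Back in x: F(x) = exp(sin(x)).
Then F(pi/2) - F(0) = (E) - (1) = -1 + E.

-1 + E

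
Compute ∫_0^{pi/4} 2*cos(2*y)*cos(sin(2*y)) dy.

Let u = sin(2*y), so du = 2*cos(2*y) dy. When y = 0, u = 0; when y = pi/4, u = 1.
The integral becomes ∫ cos(u) du from 0 to 1, with antiderivative sin(u).
Back in y: F(y) = sin(sin(2*y)).
Then F(pi/4) - F(0) = (sin(1)) - (0) = sin(1).

sin(1)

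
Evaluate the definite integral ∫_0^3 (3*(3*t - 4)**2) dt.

Let u = 3*t - 4, so du = 3 dt. When t = 0, u = -4; when t = 3, u = 5.
The integral becomes ∫ u**2 du from -4 to 5, with antiderivative u**3/3.
Back in t: F(t) = (3*t - 4)**3/3.
Then F(3) - F(0) = (125/3) - (-64/3) = 63.

63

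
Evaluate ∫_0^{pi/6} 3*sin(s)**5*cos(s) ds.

Let u = sin(s), so du = cos(s) ds. When s = 0, u = 0; when s = pi/6, u = 1/2.
The integral becomes 3·∫ u**5 du from 0 to 1/2, with antiderivative u**6/2.
Back in s: F(s) = sin(s)**6/2.
Then F(pi/6) - F(0) = (1/128) - (0) = 1/128.

1/128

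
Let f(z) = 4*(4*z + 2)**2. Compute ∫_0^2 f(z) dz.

992/3

Let u = 4*z + 2, so du = 4 dz. When z = 0, u = 2; when z = 2, u = 10.
The integral becomes ∫ u**2 du from 2 to 10, with antiderivative u**3/3.
Back in z: F(z) = (4*z + 2)**3/3.
Then F(2) - F(0) = (1000/3) - (8/3) = 992/3.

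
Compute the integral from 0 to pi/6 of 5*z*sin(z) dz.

-5*sqrt(3)*pi/12 + 5/2

Integrate by parts once (u = z, dv = 5*sin(z) dz).
An antiderivative is F(z) = -5*z*cos(z) + 5*sin(z).
Then F(pi/6) - F(0) = (-5*sqrt(3)*pi/12 + 5/2) - (0) = -5*sqrt(3)*pi/12 + 5/2.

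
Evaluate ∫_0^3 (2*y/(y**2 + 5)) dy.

Let u = y**2 + 5, so du = 2*y dy. When y = 0, u = 5; when y = 3, u = 14.
The integral becomes ∫ 1/u du from 5 to 14, with antiderivative log(u).
Back in y: F(y) = log(y**2 + 5).
Then F(3) - F(0) = (log(14)) - (log(5)) = log(14/5).

log(14/5)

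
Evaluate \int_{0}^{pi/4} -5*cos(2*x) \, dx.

-5/2

An antiderivative is F(x) = -5*sin(2*x)/2.
Then F(pi/4) - F(0) = (-5/2) - (0) = -5/2.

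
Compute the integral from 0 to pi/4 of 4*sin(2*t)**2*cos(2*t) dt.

Let u = sin(2*t), so du = 2*cos(2*t) dt. When t = 0, u = 0; when t = pi/4, u = 1.
The integral becomes 2·∫ u**2 du from 0 to 1, with antiderivative 2*u**3/3.
Back in t: F(t) = 2*sin(2*t)**3/3.
Then F(pi/4) - F(0) = (2/3) - (0) = 2/3.

2/3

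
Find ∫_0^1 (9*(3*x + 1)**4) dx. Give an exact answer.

3069/5

Let u = 3*x + 1, so du = 3 dx. When x = 0, u = 1; when x = 1, u = 4.
The integral becomes 3·∫ u**4 du from 1 to 4, with antiderivative 3*u**5/5.
Back in x: F(x) = 3*(3*x + 1)**5/5.
Then F(1) - F(0) = (3072/5) - (3/5) = 3069/5.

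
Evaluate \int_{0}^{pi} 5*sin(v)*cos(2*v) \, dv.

Use the identity sin(v)cos(2*v) = [sin(3*v) + sin(-v)]/2.
An antiderivative is F(v) = 5*cos(v)/2 - 5*cos(3*v)/6.
Then F(pi) - F(0) = (-5/3) - (5/3) = -10/3.

-10/3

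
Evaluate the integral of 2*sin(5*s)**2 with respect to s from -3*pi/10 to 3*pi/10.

Use the identity sin^2(5*s) = (1 - cos(10*s))/2.
An antiderivative is F(s) = s - sin(10*s)/10.
Then F(3*pi/10) - F(-3*pi/10) = (3*pi/10) - (-3*pi/10) = 3*pi/5.

3*pi/5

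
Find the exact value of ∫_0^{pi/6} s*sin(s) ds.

Integrate by parts once (u = s, dv = sin(s) ds).
An antiderivative is F(s) = -s*cos(s) + sin(s).
Then F(pi/6) - F(0) = (-sqrt(3)*pi/12 + 1/2) - (0) = -sqrt(3)*pi/12 + 1/2.

-sqrt(3)*pi/12 + 1/2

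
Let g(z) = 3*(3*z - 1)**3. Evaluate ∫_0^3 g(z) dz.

Let u = 3*z - 1, so du = 3 dz. When z = 0, u = -1; when z = 3, u = 8.
The integral becomes ∫ u**3 du from -1 to 8, with antiderivative u**4/4.
Back in z: F(z) = (3*z - 1)**4/4.
Then F(3) - F(0) = (1024) - (1/4) = 4095/4.

4095/4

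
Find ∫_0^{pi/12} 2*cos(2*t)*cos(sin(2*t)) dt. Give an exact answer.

Let u = sin(2*t), so du = 2*cos(2*t) dt. When t = 0, u = 0; when t = pi/12, u = 1/2.
The integral becomes ∫ cos(u) du from 0 to 1/2, with antiderivative sin(u).
Back in t: F(t) = sin(sin(2*t)).
Then F(pi/12) - F(0) = (sin(1/2)) - (0) = sin(1/2).

sin(1/2)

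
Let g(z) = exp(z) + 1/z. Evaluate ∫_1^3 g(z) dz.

-exp(1) + log(3) + exp(3)

An antiderivative is F(z) = exp(z) + log(z).
Then F(3) - F(1) = (log(3) + exp(3)) - (exp(1)) = -exp(1) + log(3) + exp(3).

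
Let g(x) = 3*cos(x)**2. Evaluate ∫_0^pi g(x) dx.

Use the identity cos^2(x) = (1 + cos(2*x))/2.
An antiderivative is F(x) = 3*x/2 + 3*sin(2*x)/4.
Then F(pi) - F(0) = (3*pi/2) - (0) = 3*pi/2.

3*pi/2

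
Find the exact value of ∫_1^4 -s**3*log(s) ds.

255/16 - 128*log(2)

Integrate by parts once (u = ln s, dv = -s**3 ds).
An antiderivative is F(s) = -s**4*(4*log(s) - 1)/16.
Then F(4) - F(1) = (16 - 128*log(2)) - (1/16) = 255/16 - 128*log(2).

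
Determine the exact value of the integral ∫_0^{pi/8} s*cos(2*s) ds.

-1/4 + sqrt(2)*pi/32 + sqrt(2)/8

Integrate by parts once (u = s, dv = cos(2*s) ds).
An antiderivative is F(s) = s*sin(2*s)/2 + cos(2*s)/4.
Then F(pi/8) - F(0) = (sqrt(2)*(pi + 4)/32) - (1/4) = -1/4 + sqrt(2)*pi/32 + sqrt(2)/8.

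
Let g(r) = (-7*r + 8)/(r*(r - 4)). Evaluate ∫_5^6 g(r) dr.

Factor the denominator: r**2 - 4*r = r(r - 4).
Partial fractions: (-7*r + 8)/(r*(r - 4)) = -2/r - 5/(r - 4).
An antiderivative is F(r) = -2*log(r) - 5*log(r - 4).
Then F(6) - F(5) = (-7*log(2) - 2*log(3)) - (-log(25)) = -7*log(2) - 2*log(3) + 2*log(5).

-7*log(2) - 2*log(3) + 2*log(5)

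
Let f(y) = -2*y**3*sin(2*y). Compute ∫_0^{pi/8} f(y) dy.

Integrate by parts 3 times (u = y^3, dv = -2*sin(2*y) dy).
An antiderivative is F(y) = y**3*cos(2*y) - 3*y**2*sin(2*y)/2 - 3*y*cos(2*y)/2 + 3*sin(2*y)/4.
Then F(pi/8) - F(0) = (sqrt(2)*(-96*pi - 12*pi**2 + pi**3 + 384)/1024) - (0) = sqrt(2)*(-96*pi - 12*pi**2 + pi**3 + 384)/1024.

sqrt(2)*(-96*pi - 12*pi**2 + pi**3 + 384)/1024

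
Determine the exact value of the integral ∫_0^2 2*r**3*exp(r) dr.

Integrate by parts 3 times (u = r^3, dv = 2*exp(r) dr).
An antiderivative is F(r) = (2*r**3 - 6*r**2 + 12*r - 12)*exp(r).
Then F(2) - F(0) = (4*exp(2)) - (-12) = 12 + 4*exp(2).

12 + 4*exp(2)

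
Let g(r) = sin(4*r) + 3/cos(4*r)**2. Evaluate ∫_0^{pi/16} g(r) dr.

An antiderivative is F(r) = -cos(4*r)/4 + 3*tan(4*r)/4.
Then F(pi/16) - F(0) = (3/4 - sqrt(2)/8) - (-1/4) = 1 - sqrt(2)/8.

1 - sqrt(2)/8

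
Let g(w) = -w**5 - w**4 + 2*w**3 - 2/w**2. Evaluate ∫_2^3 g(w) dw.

-1813/15

By the power rule, an antiderivative is F(w) = -w**6/6 - w**5/5 + w**4/2 + 2/w.
Then F(3) - F(2) = (-1934/15) - (-121/15) = -1813/15.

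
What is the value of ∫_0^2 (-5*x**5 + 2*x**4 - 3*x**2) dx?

By the power rule, an antiderivative is F(x) = -5*x**6/6 + 2*x**5/5 - x**3.
Then F(2) - F(0) = (-728/15) - (0) = -728/15.

-728/15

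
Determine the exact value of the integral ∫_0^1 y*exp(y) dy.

Integrate by parts once (u = y, dv = exp(y) dy).
An antiderivative is F(y) = (y - 1)*exp(y).
Then F(1) - F(0) = (0) - (-1) = 1.

1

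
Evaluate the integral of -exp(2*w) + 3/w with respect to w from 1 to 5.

An antiderivative is F(w) = -exp(2*w)/2 + 3*log(w).
Then F(5) - F(1) = (-exp(10)/2 + 3*log(5)) - (-exp(2)/2) = -exp(10)/2 + exp(2)/2 + 3*log(5).

-exp(10)/2 + exp(2)/2 + 3*log(5)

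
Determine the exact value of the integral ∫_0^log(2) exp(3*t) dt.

Let u = exp(t), so du = exp(t) dt. When t = 0, u = 1; when t = log(2), u = 2.
The integral becomes ∫ u**2 du from 1 to 2, with antiderivative u**3/3.
Back in t: F(t) = exp(3*t)/3.
Then F(log(2)) - F(0) = (8/3) - (1/3) = 7/3.

7/3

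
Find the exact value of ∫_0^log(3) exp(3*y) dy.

Let u = exp(y), so du = exp(y) dy. When y = 0, u = 1; when y = log(3), u = 3.
The integral becomes ∫ u**2 du from 1 to 3, with antiderivative u**3/3.
Back in y: F(y) = exp(3*y)/3.
Then F(log(3)) - F(0) = (9) - (1/3) = 26/3.

26/3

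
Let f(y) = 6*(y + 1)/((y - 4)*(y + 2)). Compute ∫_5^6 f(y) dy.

-log(7) + 8*log(2)

Factor the denominator: y**2 - 2*y - 8 = (y + 2)(y - 4).
Partial fractions: 6*(y + 1)/((y - 4)*(y + 2)) = 1/(y + 2) + 5/(y - 4).
An antiderivative is F(y) = 5*log(y - 4) + log(y + 2).
Then F(6) - F(5) = (8*log(2)) - (log(7)) = -log(7) + 8*log(2).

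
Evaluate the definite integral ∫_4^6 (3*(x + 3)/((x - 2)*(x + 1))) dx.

-2*log(7) + 2*log(5) + 5*log(2)

Factor the denominator: x**2 - x - 2 = (x + 1)(x - 2).
Partial fractions: 3*(x + 3)/((x - 2)*(x + 1)) = -2/(x + 1) + 5/(x - 2).
An antiderivative is F(x) = 5*log(x - 2) - 2*log(x + 1).
Then F(6) - F(4) = (-2*log(7) + 10*log(2)) - (log(32/25)) = -2*log(7) + 2*log(5) + 5*log(2).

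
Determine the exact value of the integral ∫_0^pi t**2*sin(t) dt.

Integrate by parts twice (u = t^2, dv = sin(t) dt).
An antiderivative is F(t) = -t**2*cos(t) + 2*t*sin(t) + 2*cos(t).
Then F(pi) - F(0) = (-2 + pi**2) - (2) = -4 + pi**2.

-4 + pi**2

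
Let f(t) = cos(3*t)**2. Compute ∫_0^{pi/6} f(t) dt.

Use the identity cos^2(3*t) = (1 + cos(6*t))/2.
An antiderivative is F(t) = t/2 + sin(6*t)/12.
Then F(pi/6) - F(0) = (pi/12) - (0) = pi/12.

pi/12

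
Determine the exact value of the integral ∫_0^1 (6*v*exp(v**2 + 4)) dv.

Let u = v**2 + 4, so du = 2*v dv. When v = 0, u = 4; when v = 1, u = 5.
The integral becomes 3·∫ exp(u) du from 4 to 5, with antiderivative 3*exp(u).
Back in v: F(v) = 3*exp(v**2 + 4).
Then F(1) - F(0) = (3*exp(5)) - (3*exp(4)) = -3*(1 - exp(1))*exp(4).

-3*(1 - exp(1))*exp(4)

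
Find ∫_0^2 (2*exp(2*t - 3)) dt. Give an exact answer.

Let u = 2*t - 3, so du = 2 dt. When t = 0, u = -3; when t = 2, u = 1.
The integral becomes ∫ exp(u) du from -3 to 1, with antiderivative exp(u).
Back in t: F(t) = exp(2*t - 3).
Then F(2) - F(0) = (exp(1)) - (exp(-3)) = -(1 - exp(4))*exp(-3).

-(1 - exp(4))*exp(-3)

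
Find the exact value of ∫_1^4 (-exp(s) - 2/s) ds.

An antiderivative is F(s) = -exp(s) - 2*log(s).
Then F(4) - F(1) = (-exp(4) - log(16)) - (-exp(1)) = -exp(4) - log(16) + exp(1).

-exp(4) - log(16) + exp(1)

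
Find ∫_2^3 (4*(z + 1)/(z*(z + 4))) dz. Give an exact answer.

Factor the denominator: z**2 + 4*z = (z + 4)z.
Partial fractions: 4*(z + 1)/(z*(z + 4)) = 3/(z + 4) + 1/z.
An antiderivative is F(z) = log(z) + 3*log(z + 4).
Then F(3) - F(2) = (log(3) + 3*log(7)) - (4*log(2) + 3*log(3)) = -4*log(2) - 2*log(3) + 3*log(7).

-4*log(2) - 2*log(3) + 3*log(7)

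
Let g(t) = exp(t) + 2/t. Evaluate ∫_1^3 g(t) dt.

An antiderivative is F(t) = exp(t) + 2*log(t).
Then F(3) - F(1) = (log(9) + exp(3)) - (exp(1)) = -exp(1) + log(9) + exp(3).

-exp(1) + log(9) + exp(3)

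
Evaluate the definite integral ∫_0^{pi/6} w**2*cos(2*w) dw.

Integrate by parts twice (u = w^2, dv = cos(2*w) dw).
An antiderivative is F(w) = w**2*sin(2*w)/2 + w*cos(2*w)/2 - sin(2*w)/4.
Then F(pi/6) - F(0) = (-sqrt(3)/8 + sqrt(3)*pi**2/144 + pi/24) - (0) = -sqrt(3)/8 + sqrt(3)*pi**2/144 + pi/24.

-sqrt(3)/8 + sqrt(3)*pi**2/144 + pi/24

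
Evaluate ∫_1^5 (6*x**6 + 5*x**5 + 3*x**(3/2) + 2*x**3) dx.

30*sqrt(5) + 2810298/35

By the power rule, an antiderivative is F(x) = 6*x**7/7 + 5*x**6/6 + 6*x**(5/2)/5 + x**4/2.
Then F(5) - F(1) = (30*sqrt(5) + 1686250/21) - (356/105) = 30*sqrt(5) + 2810298/35.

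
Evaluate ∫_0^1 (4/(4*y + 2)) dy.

log(3)

Let u = 4*y + 2, so du = 4 dy. When y = 0, u = 2; when y = 1, u = 6.
The integral becomes ∫ 1/u du from 2 to 6, with antiderivative log(u).
Back in y: F(y) = log(4*y + 2).
Then F(1) - F(0) = (log(6)) - (log(2)) = log(3).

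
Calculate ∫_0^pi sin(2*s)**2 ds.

Use the identity sin^2(2*s) = (1 - cos(4*s))/2.
An antiderivative is F(s) = s/2 - sin(4*s)/8.
Then F(pi) - F(0) = (pi/2) - (0) = pi/2.

pi/2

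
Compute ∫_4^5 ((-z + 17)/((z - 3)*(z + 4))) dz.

Factor the denominator: z**2 + z - 12 = (z + 4)(z - 3).
Partial fractions: (-z + 17)/((z - 3)*(z + 4)) = -3/(z + 4) + 2/(z - 3).
An antiderivative is F(z) = 2*log(z - 3) - 3*log(z + 4).
Then F(5) - F(4) = (-6*log(3) + 2*log(2)) - (-9*log(2)) = -6*log(3) + 11*log(2).

-6*log(3) + 11*log(2)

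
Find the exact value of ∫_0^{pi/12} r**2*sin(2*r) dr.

Integrate by parts twice (u = r^2, dv = sin(2*r) dr).
An antiderivative is F(r) = -r**2*cos(2*r)/2 + r*sin(2*r)/2 + cos(2*r)/4.
Then F(pi/12) - F(0) = (-sqrt(3)*pi**2/576 + pi/48 + sqrt(3)/8) - (1/4) = -1/4 - sqrt(3)*pi**2/576 + pi/48 + sqrt(3)/8.

-1/4 - sqrt(3)*pi**2/576 + pi/48 + sqrt(3)/8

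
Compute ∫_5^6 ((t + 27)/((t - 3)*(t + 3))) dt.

-3*log(3) + 7*log(2)

Factor the denominator: t**2 - 9 = (t + 3)(t - 3).
Partial fractions: (t + 27)/((t - 3)*(t + 3)) = -4/(t + 3) + 5/(t - 3).
An antiderivative is F(t) = 5*log(t - 3) - 4*log(t + 3).
Then F(6) - F(5) = (-log(27)) - (-7*log(2)) = -3*log(3) + 7*log(2).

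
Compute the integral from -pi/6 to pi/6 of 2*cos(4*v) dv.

An antiderivative is F(v) = sin(4*v)/2.
Then F(pi/6) - F(-pi/6) = (sqrt(3)/4) - (-sqrt(3)/4) = sqrt(3)/2.

sqrt(3)/2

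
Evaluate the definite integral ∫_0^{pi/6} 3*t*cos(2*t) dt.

Integrate by parts once (u = t, dv = 3*cos(2*t) dt).
An antiderivative is F(t) = 3*t*sin(2*t)/2 + 3*cos(2*t)/4.
Then F(pi/6) - F(0) = (3/8 + sqrt(3)*pi/8) - (3/4) = -3/8 + sqrt(3)*pi/8.

-3/8 + sqrt(3)*pi/8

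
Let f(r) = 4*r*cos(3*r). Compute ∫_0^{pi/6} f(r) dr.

Integrate by parts once (u = r, dv = 4*cos(3*r) dr).
An antiderivative is F(r) = 4*r*sin(3*r)/3 + 4*cos(3*r)/9.
Then F(pi/6) - F(0) = (2*pi/9) - (4/9) = -4/9 + 2*pi/9.

-4/9 + 2*pi/9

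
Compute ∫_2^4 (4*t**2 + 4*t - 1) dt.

By the power rule, an antiderivative is F(t) = 4*t**3/3 + 2*t**2 - t.
Then F(4) - F(2) = (340/3) - (50/3) = 290/3.

290/3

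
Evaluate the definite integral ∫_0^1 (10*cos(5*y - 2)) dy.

2*sin(3) + 2*sin(2)

Let u = 5*y - 2, so du = 5 dy. When y = 0, u = -2; when y = 1, u = 3.
The integral becomes 2·∫ cos(u) du from -2 to 3, with antiderivative 2*sin(u).
Back in y: F(y) = 2*sin(5*y - 2).
Then F(1) - F(0) = (2*sin(3)) - (-2*sin(2)) = 2*sin(3) + 2*sin(2).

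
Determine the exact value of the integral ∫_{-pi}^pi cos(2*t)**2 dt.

pi

Use the identity cos^2(2*t) = (1 + cos(4*t))/2.
An antiderivative is F(t) = t/2 + sin(4*t)/8.
Then F(pi) - F(-pi) = (pi/2) - (-pi/2) = pi.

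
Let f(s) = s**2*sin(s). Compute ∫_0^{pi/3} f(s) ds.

Integrate by parts twice (u = s^2, dv = sin(s) ds).
An antiderivative is F(s) = -s**2*cos(s) + 2*s*sin(s) + 2*cos(s).
Then F(pi/3) - F(0) = (-pi**2/18 + 1 + sqrt(3)*pi/3) - (2) = -1 - pi**2/18 + sqrt(3)*pi/3.

-1 - pi**2/18 + sqrt(3)*pi/3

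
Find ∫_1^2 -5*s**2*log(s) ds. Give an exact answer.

35/9 - 40*log(2)/3

Integrate by parts once (u = ln s, dv = -5*s**2 ds).
An antiderivative is F(s) = -5*s**3*(3*log(s) - 1)/9.
Then F(2) - F(1) = (40/9 - 40*log(2)/3) - (5/9) = 35/9 - 40*log(2)/3.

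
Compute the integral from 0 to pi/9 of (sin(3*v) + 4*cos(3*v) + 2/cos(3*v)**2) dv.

1/6 + 4*sqrt(3)/3

An antiderivative is F(v) = 4*sin(3*v)/3 - cos(3*v)/3 + 2*tan(3*v)/3.
Then F(pi/9) - F(0) = (-1/6 + 4*sqrt(3)/3) - (-1/3) = 1/6 + 4*sqrt(3)/3.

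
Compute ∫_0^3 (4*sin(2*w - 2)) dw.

2*cos(2) - 2*cos(4)

Let u = 2*w - 2, so du = 2 dw. When w = 0, u = -2; when w = 3, u = 4.
The integral becomes 2·∫ sin(u) du from -2 to 4, with antiderivative -2*cos(u).
Back in w: F(w) = -2*cos(2*w - 2).
Then F(3) - F(0) = (-2*cos(4)) - (-2*cos(2)) = 2*cos(2) - 2*cos(4).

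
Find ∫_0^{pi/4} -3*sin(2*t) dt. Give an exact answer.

An antiderivative is F(t) = 3*cos(2*t)/2.
Then F(pi/4) - F(0) = (0) - (3/2) = -3/2.

-3/2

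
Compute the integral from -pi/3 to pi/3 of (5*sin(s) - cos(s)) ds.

An antiderivative is F(s) = -sin(s) - 5*cos(s).
Then F(pi/3) - F(-pi/3) = (-5/2 - sqrt(3)/2) - (-5/2 + sqrt(3)/2) = -sqrt(3).

-sqrt(3)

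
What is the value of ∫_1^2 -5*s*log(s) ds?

Integrate by parts once (u = ln s, dv = -5*s ds).
An antiderivative is F(s) = -5*s**2*(2*log(s) - 1)/4.
Then F(2) - F(1) = (5 - 10*log(2)) - (5/4) = 15/4 - 10*log(2).

15/4 - 10*log(2)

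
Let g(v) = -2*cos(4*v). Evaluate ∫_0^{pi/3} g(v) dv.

An antiderivative is F(v) = -sin(4*v)/2.
Then F(pi/3) - F(0) = (sqrt(3)/4) - (0) = sqrt(3)/4.

sqrt(3)/4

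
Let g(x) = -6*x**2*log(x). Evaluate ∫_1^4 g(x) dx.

Integrate by parts once (u = ln x, dv = -6*x**2 dx).
An antiderivative is F(x) = -2*x**3*(3*log(x) - 1)/3.
Then F(4) - F(1) = (128/3 - 256*log(2)) - (2/3) = 42 - 256*log(2).

42 - 256*log(2)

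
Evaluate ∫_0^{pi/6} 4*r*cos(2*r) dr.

-1/2 + sqrt(3)*pi/6

Integrate by parts once (u = r, dv = 4*cos(2*r) dr).
An antiderivative is F(r) = 2*r*sin(2*r) + cos(2*r).
Then F(pi/6) - F(0) = (1/2 + sqrt(3)*pi/6) - (1) = -1/2 + sqrt(3)*pi/6.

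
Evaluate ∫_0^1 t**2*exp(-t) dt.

Integrate by parts twice (u = t^2, dv = exp(-t) dt).
An antiderivative is F(t) = (-t**2 - 2*t - 2)*exp(-t).
Then F(1) - F(0) = (-5*exp(-1)) - (-2) = 2 - 5*exp(-1).

2 - 5*exp(-1)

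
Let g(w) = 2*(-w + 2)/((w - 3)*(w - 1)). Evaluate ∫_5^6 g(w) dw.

log(8/15)

Factor the denominator: w**2 - 4*w + 3 = (w - 1)(w - 3).
Partial fractions: 2*(-w + 2)/((w - 3)*(w - 1)) = -1/(w - 1) - 1/(w - 3).
An antiderivative is F(w) = -log(w - 3) - log(w - 1).
Then F(6) - F(5) = (-log(15)) - (-log(8)) = log(8/15).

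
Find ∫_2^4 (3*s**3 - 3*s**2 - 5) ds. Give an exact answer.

By the power rule, an antiderivative is F(s) = 3*s**4/4 - s**3 - 5*s.
Then F(4) - F(2) = (108) - (-6) = 114.

114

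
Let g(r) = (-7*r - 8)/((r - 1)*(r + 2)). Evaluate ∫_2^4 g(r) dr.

-7*log(3) + 2*log(2)

Factor the denominator: r**2 + r - 2 = (r + 2)(r - 1).
Partial fractions: (-7*r - 8)/((r - 1)*(r + 2)) = -2/(r + 2) - 5/(r - 1).
An antiderivative is F(r) = -5*log(r - 1) - 2*log(r + 2).
Then F(4) - F(2) = (-7*log(3) - 2*log(2)) - (-log(16)) = -7*log(3) + 2*log(2).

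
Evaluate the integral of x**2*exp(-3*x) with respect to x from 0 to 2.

Integrate by parts twice (u = x^2, dv = exp(-3*x) dx).
An antiderivative is F(x) = (-9*x**2 - 6*x - 2)*exp(-3*x)/27.
Then F(2) - F(0) = (-50*exp(-6)/27) - (-2/27) = 2/27 - 50*exp(-6)/27.

2/27 - 50*exp(-6)/27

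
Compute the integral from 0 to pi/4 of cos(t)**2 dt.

Use the identity cos^2(t) = (1 + cos(2*t))/2.
An antiderivative is F(t) = t/2 + sin(2*t)/4.
Then F(pi/4) - F(0) = (1/4 + pi/8) - (0) = 1/4 + pi/8.

1/4 + pi/8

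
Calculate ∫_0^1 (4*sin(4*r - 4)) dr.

-1 + cos(4)

Let u = 4*r - 4, so du = 4 dr. When r = 0, u = -4; when r = 1, u = 0.
The integral becomes ∫ sin(u) du from -4 to 0, with antiderivative -cos(u).
Back in r: F(r) = -cos(4*r - 4).
Then F(1) - F(0) = (-1) - (-cos(4)) = -1 + cos(4).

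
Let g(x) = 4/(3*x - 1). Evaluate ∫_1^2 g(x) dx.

An antiderivative is F(x) = 4*log(3*x - 1)/3.
Then F(2) - F(1) = (4*log(5)/3) - (4*log(2)/3) = -4*log(2)/3 + 4*log(5)/3.

-4*log(2)/3 + 4*log(5)/3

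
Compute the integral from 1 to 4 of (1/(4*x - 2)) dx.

log(7)/4

An antiderivative is F(x) = log(4*x - 2)/4.
Then F(4) - F(1) = (log(14)/4) - (log(2)/4) = log(7)/4.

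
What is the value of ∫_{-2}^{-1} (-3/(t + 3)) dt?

-log(8)

An antiderivative is F(t) = -3*log(t + 3).
Then F(-1) - F(-2) = (-log(8)) - (0) = -log(8).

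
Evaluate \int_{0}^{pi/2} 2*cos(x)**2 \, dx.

Use the identity cos^2(x) = (1 + cos(2*x))/2.
An antiderivative is F(x) = x + sin(2*x)/2.
Then F(pi/2) - F(0) = (pi/2) - (0) = pi/2.

pi/2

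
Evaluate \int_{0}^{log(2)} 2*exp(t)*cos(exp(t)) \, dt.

Let u = exp(t), so du = exp(t) dt. When t = 0, u = 1; when t = log(2), u = 2.
The integral becomes 2·∫ cos(u) du from 1 to 2, with antiderivative 2*sin(u).
Back in t: F(t) = 2*sin(exp(t)).
Then F(log(2)) - F(0) = (2*sin(2)) - (2*sin(1)) = -2*sin(1) + 2*sin(2).

-2*sin(1) + 2*sin(2)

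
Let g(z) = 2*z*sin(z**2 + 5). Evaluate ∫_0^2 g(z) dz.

Let u = z**2 + 5, so du = 2*z dz. When z = 0, u = 5; when z = 2, u = 9.
The integral becomes ∫ sin(u) du from 5 to 9, with antiderivative -cos(u).
Back in z: F(z) = -cos(z**2 + 5).
Then F(2) - F(0) = (-cos(9)) - (-cos(5)) = cos(5) - cos(9).

cos(5) - cos(9)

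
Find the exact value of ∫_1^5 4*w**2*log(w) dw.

Integrate by parts once (u = ln w, dv = 4*w**2 dw).
An antiderivative is F(w) = 4*w**3*(3*log(w) - 1)/9.
Then F(5) - F(1) = (-500/9 + 500*log(5)/3) - (-4/9) = -496/9 + 500*log(5)/3.

-496/9 + 500*log(5)/3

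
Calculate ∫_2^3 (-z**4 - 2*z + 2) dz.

By the power rule, an antiderivative is F(z) = -z**5/5 - z**2 + 2*z.
Then F(3) - F(2) = (-258/5) - (-32/5) = -226/5.

-226/5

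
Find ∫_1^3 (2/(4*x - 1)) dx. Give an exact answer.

-log(3)/2 + log(11)/2

An antiderivative is F(x) = log(4*x - 1)/2.
Then F(3) - F(1) = (log(11)/2) - (log(3)/2) = -log(3)/2 + log(11)/2.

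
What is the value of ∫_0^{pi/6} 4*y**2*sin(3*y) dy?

Integrate by parts twice (u = y^2, dv = 4*sin(3*y) dy).
An antiderivative is F(y) = -4*y**2*cos(3*y)/3 + 8*y*sin(3*y)/9 + 8*cos(3*y)/27.
Then F(pi/6) - F(0) = (4*pi/27) - (8/27) = -8/27 + 4*pi/27.

-8/27 + 4*pi/27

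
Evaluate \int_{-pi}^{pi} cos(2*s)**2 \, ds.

Use the identity cos^2(2*s) = (1 + cos(4*s))/2.
An antiderivative is F(s) = s/2 + sin(4*s)/8.
Then F(pi) - F(-pi) = (pi/2) - (-pi/2) = pi.

pi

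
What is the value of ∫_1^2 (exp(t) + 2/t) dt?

An antiderivative is F(t) = exp(t) + 2*log(t).
Then F(2) - F(1) = (log(4) + exp(2)) - (exp(1)) = -exp(1) + log(4) + exp(2).

-exp(1) + log(4) + exp(2)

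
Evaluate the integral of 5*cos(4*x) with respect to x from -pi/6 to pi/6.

5*sqrt(3)/4

An antiderivative is F(x) = 5*sin(4*x)/4.
Then F(pi/6) - F(-pi/6) = (5*sqrt(3)/8) - (-5*sqrt(3)/8) = 5*sqrt(3)/4.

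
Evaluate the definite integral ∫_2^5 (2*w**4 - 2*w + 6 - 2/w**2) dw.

By the power rule, an antiderivative is F(w) = 2*w**5/5 - w**2 + 6*w + 2/w.
Then F(5) - F(2) = (6277/5) - (109/5) = 6168/5.

6168/5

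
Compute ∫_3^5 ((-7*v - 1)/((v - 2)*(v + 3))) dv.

Factor the denominator: v**2 + v - 6 = (v + 3)(v - 2).
Partial fractions: (-7*v - 1)/((v - 2)*(v + 3)) = -4/(v + 3) - 3/(v - 2).
An antiderivative is F(v) = -3*log(v - 2) - 4*log(v + 3).
Then F(5) - F(3) = (-12*log(2) - 3*log(3)) - (-4*log(3) - 4*log(2)) = -8*log(2) + log(3).

-8*log(2) + log(3)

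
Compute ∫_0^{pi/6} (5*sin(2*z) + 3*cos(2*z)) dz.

An antiderivative is F(z) = 3*sin(2*z)/2 - 5*cos(2*z)/2.
Then F(pi/6) - F(0) = (-5/4 + 3*sqrt(3)/4) - (-5/2) = 5/4 + 3*sqrt(3)/4.

5/4 + 3*sqrt(3)/4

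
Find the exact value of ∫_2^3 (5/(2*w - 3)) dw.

5*log(3)/2

An antiderivative is F(w) = 5*log(2*w - 3)/2.
Then F(3) - F(2) = (5*log(3)/2) - (0) = 5*log(3)/2.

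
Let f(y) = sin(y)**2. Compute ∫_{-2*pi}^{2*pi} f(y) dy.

Use the identity sin^2(y) = (1 - cos(2*y))/2.
An antiderivative is F(y) = y/2 - sin(2*y)/4.
Then F(2*pi) - F(-2*pi) = (pi) - (-pi) = 2*pi.

2*pi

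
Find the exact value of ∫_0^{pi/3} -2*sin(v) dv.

An antiderivative is F(v) = 2*cos(v).
Then F(pi/3) - F(0) = (1) - (2) = -1.

-1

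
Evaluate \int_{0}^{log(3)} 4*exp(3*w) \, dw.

104/3

Let u = exp(w), so du = exp(w) dw. When w = 0, u = 1; when w = log(3), u = 3.
The integral becomes 4·∫ u**2 du from 1 to 3, with antiderivative 4*u**3/3.
Back in w: F(w) = 4*exp(3*w)/3.
Then F(log(3)) - F(0) = (36) - (4/3) = 104/3.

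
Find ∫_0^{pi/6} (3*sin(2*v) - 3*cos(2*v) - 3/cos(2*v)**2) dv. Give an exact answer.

3/4 - 9*sqrt(3)/4

An antiderivative is F(v) = -3*sin(2*v)/2 - 3*cos(2*v)/2 - 3*tan(2*v)/2.
Then F(pi/6) - F(0) = (-9*sqrt(3)/4 - 3/4) - (-3/2) = 3/4 - 9*sqrt(3)/4.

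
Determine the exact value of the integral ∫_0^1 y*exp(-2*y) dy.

(-3 + exp(2))*exp(-2)/4

Integrate by parts once (u = y, dv = exp(-2*y) dy).
An antiderivative is F(y) = (-2*y - 1)*exp(-2*y)/4.
Then F(1) - F(0) = (-3*exp(-2)/4) - (-1/4) = (-3 + exp(2))*exp(-2)/4.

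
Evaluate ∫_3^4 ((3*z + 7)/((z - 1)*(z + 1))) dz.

Factor the denominator: z**2 - 1 = (z + 1)(z - 1).
Partial fractions: (3*z + 7)/((z - 1)*(z + 1)) = -2/(z + 1) + 5/(z - 1).
An antiderivative is F(z) = 5*log(z - 1) - 2*log(z + 1).
Then F(4) - F(3) = (-2*log(5) + 5*log(3)) - (log(2)) = -2*log(5) - log(2) + 5*log(3).

-2*log(5) - log(2) + 5*log(3)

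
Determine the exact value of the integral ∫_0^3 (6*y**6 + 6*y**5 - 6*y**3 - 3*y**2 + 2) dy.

34455/14

By the power rule, an antiderivative is F(y) = 6*y**7/7 + y**6 - 3*y**4/2 - y**3 + 2*y.
Then F(3) - F(0) = (34455/14) - (0) = 34455/14.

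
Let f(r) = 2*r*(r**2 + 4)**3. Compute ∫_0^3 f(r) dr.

Let u = r**2 + 4, so du = 2*r dr. When r = 0, u = 4; when r = 3, u = 13.
The integral becomes ∫ u**3 du from 4 to 13, with antiderivative u**4/4.
Back in r: F(r) = (r**2 + 4)**4/4.
Then F(3) - F(0) = (28561/4) - (64) = 28305/4.

28305/4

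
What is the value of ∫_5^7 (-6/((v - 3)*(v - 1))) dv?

Factor the denominator: v**2 - 4*v + 3 = (v - 1)(v - 3).
Partial fractions: -6/((v - 3)*(v - 1)) = 3/(v - 1) - 3/(v - 3).
An antiderivative is F(v) = -3*log(v - 3) + 3*log(v - 1).
Then F(7) - F(5) = (log(27/8)) - (log(8)) = log(27/64).

log(27/64)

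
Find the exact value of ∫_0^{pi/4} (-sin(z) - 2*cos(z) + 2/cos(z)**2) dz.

1 - sqrt(2)/2

An antiderivative is F(z) = -2*sin(z) + cos(z) + 2*tan(z).
Then F(pi/4) - F(0) = (2 - sqrt(2)/2) - (1) = 1 - sqrt(2)/2.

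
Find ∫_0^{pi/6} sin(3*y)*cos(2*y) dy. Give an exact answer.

Use the identity sin(3*y)cos(2*y) = [sin(5*y) + sin(y)]/2.
An antiderivative is F(y) = -cos(y)/2 - cos(5*y)/10.
Then F(pi/6) - F(0) = (-sqrt(3)/5) - (-3/5) = 3/5 - sqrt(3)/5.

3/5 - sqrt(3)/5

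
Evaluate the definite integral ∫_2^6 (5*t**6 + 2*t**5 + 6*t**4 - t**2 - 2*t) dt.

By the power rule, an antiderivative is F(t) = 5*t**7/7 + t**6/3 + 6*t**5/5 - t**3/3 - t**2.
Then F(6) - F(2) = (7865532/35) - (15172/105) = 23581424/105.

23581424/105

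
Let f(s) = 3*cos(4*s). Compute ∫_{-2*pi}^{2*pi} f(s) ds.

An antiderivative is F(s) = 3*sin(4*s)/4.
Then F(2*pi) - F(-2*pi) = (0) - (0) = 0.

0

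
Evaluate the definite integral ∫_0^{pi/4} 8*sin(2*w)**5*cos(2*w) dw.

Let u = sin(2*w), so du = 2*cos(2*w) dw. When w = 0, u = 0; when w = pi/4, u = 1.
The integral becomes 4·∫ u**5 du from 0 to 1, with antiderivative 2*u**6/3.
Back in w: F(w) = 2*sin(2*w)**6/3.
Then F(pi/4) - F(0) = (2/3) - (0) = 2/3.

2/3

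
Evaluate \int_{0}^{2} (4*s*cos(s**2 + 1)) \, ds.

Let u = s**2 + 1, so du = 2*s ds. When s = 0, u = 1; when s = 2, u = 5.
The integral becomes 2·∫ cos(u) du from 1 to 5, with antiderivative 2*sin(u).
Back in s: F(s) = 2*sin(s**2 + 1).
Then F(2) - F(0) = (2*sin(5)) - (2*sin(1)) = 2*sin(5) - 2*sin(1).

2*sin(5) - 2*sin(1)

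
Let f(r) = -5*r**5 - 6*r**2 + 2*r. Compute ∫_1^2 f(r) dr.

By the power rule, an antiderivative is F(r) = -5*r**6/6 - 2*r**3 + r**2.
Then F(2) - F(1) = (-196/3) - (-11/6) = -127/2.

-127/2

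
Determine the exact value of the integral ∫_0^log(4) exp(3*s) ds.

21

Let u = exp(s), so du = exp(s) ds. When s = 0, u = 1; when s = log(4), u = 4.
The integral becomes ∫ u**2 du from 1 to 4, with antiderivative u**3/3.
Back in s: F(s) = exp(3*s)/3.
Then F(log(4)) - F(0) = (64/3) - (1/3) = 21.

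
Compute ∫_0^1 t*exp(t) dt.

Integrate by parts once (u = t, dv = exp(t) dt).
An antiderivative is F(t) = (t - 1)*exp(t).
Then F(1) - F(0) = (0) - (-1) = 1.

1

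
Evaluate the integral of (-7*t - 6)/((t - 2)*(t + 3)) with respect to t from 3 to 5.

Factor the denominator: t**2 + t - 6 = (t + 3)(t - 2).
Partial fractions: (-7*t - 6)/((t - 2)*(t + 3)) = -3/(t + 3) - 4/(t - 2).
An antiderivative is F(t) = -4*log(t - 2) - 3*log(t + 3).
Then F(5) - F(3) = (-9*log(2) - 4*log(3)) - (-3*log(3) - 3*log(2)) = -6*log(2) - log(3).

-6*log(2) - log(3)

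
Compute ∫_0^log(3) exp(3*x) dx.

26/3

Let u = exp(x), so du = exp(x) dx. When x = 0, u = 1; when x = log(3), u = 3.
The integral becomes ∫ u**2 du from 1 to 3, with antiderivative u**3/3.
Back in x: F(x) = exp(3*x)/3.
Then F(log(3)) - F(0) = (9) - (1/3) = 26/3.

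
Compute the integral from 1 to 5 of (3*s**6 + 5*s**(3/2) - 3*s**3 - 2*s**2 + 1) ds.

50*sqrt(5) + 691594/21

By the power rule, an antiderivative is F(s) = 3*s**7/7 + 2*s**(5/2) - 3*s**4/4 - 2*s**3/3 + s.
Then F(5) - F(1) = (50*sqrt(5) + 2766545/84) - (169/84) = 50*sqrt(5) + 691594/21.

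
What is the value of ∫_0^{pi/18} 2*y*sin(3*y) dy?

-sqrt(3)*pi/54 + 1/9

Integrate by parts once (u = y, dv = 2*sin(3*y) dy).
An antiderivative is F(y) = -2*y*cos(3*y)/3 + 2*sin(3*y)/9.
Then F(pi/18) - F(0) = (-sqrt(3)*pi/54 + 1/9) - (0) = -sqrt(3)*pi/54 + 1/9.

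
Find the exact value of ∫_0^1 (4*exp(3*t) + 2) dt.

2/3 + 4*exp(3)/3

An antiderivative is F(t) = 4*exp(3*t)/3 + 2*t.
Then F(1) - F(0) = (2 + 4*exp(3)/3) - (4/3) = 2/3 + 4*exp(3)/3.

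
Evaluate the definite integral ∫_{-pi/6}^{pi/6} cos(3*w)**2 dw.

Use the identity cos^2(3*w) = (1 + cos(6*w))/2.
An antiderivative is F(w) = w/2 + sin(6*w)/12.
Then F(pi/6) - F(-pi/6) = (pi/12) - (-pi/12) = pi/6.

pi/6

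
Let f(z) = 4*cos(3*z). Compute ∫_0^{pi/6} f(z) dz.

4/3

An antiderivative is F(z) = 4*sin(3*z)/3.
Then F(pi/6) - F(0) = (4/3) - (0) = 4/3.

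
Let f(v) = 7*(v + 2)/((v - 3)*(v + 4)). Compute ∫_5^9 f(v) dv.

log(3) + 2*log(13)

Factor the denominator: v**2 + v - 12 = (v + 4)(v - 3).
Partial fractions: 7*(v + 2)/((v - 3)*(v + 4)) = 2/(v + 4) + 5/(v - 3).
An antiderivative is F(v) = 5*log(v - 3) + 2*log(v + 4).
Then F(9) - F(5) = (5*log(2) + 2*log(13) + 5*log(3)) - (5*log(2) + 4*log(3)) = log(3) + 2*log(13).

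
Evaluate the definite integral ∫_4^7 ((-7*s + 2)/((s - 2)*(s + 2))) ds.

-3*log(5) - 4*log(3) + 7*log(2)

Factor the denominator: s**2 - 4 = (s + 2)(s - 2).
Partial fractions: (-7*s + 2)/((s - 2)*(s + 2)) = -4/(s + 2) - 3/(s - 2).
An antiderivative is F(s) = -3*log(s - 2) - 4*log(s + 2).
Then F(7) - F(4) = (-8*log(3) - 3*log(5)) - (-7*log(2) - 4*log(3)) = -3*log(5) - 4*log(3) + 7*log(2).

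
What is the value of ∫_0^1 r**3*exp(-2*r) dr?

Integrate by parts 3 times (u = r^3, dv = exp(-2*r) dr).
An antiderivative is F(r) = (-4*r**3 - 6*r**2 - 6*r - 3)*exp(-2*r)/8.
Then F(1) - F(0) = (-19*exp(-2)/8) - (-3/8) = 3/8 - 19*exp(-2)/8.

3/8 - 19*exp(-2)/8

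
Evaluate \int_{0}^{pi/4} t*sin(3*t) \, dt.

sqrt(2)*(4 + 3*pi)/72

Integrate by parts once (u = t, dv = sin(3*t) dt).
An antiderivative is F(t) = -t*cos(3*t)/3 + sin(3*t)/9.
Then F(pi/4) - F(0) = (sqrt(2)*(4 + 3*pi)/72) - (0) = sqrt(2)*(4 + 3*pi)/72.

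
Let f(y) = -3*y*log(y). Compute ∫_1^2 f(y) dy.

Integrate by parts once (u = ln y, dv = -3*y dy).
An antiderivative is F(y) = -3*y**2*(2*log(y) - 1)/4.
Then F(2) - F(1) = (3 - log(64)) - (3/4) = 9/4 - log(64).

9/4 - log(64)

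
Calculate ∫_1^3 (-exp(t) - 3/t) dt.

An antiderivative is F(t) = -exp(t) - 3*log(t).
Then F(3) - F(1) = (-exp(3) - log(27)) - (-exp(1)) = -exp(3) - log(27) + exp(1).

-exp(3) - log(27) + exp(1)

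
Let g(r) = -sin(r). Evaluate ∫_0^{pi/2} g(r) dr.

An antiderivative is F(r) = cos(r).
Then F(pi/2) - F(0) = (0) - (1) = -1.

-1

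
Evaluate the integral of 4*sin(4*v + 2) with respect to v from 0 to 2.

Let u = 4*v + 2, so du = 4 dv. When v = 0, u = 2; when v = 2, u = 10.
The integral becomes ∫ sin(u) du from 2 to 10, with antiderivative -cos(u).
Back in v: F(v) = -cos(4*v + 2).
Then F(2) - F(0) = (-cos(10)) - (-cos(2)) = cos(2) - cos(10).

cos(2) - cos(10)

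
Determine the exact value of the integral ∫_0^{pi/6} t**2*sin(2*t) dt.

Integrate by parts twice (u = t^2, dv = sin(2*t) dt).
An antiderivative is F(t) = -t**2*cos(2*t)/2 + t*sin(2*t)/2 + cos(2*t)/4.
Then F(pi/6) - F(0) = (-pi**2/144 + 1/8 + sqrt(3)*pi/24) - (1/4) = -1/8 - pi**2/144 + sqrt(3)*pi/24.

-1/8 - pi**2/144 + sqrt(3)*pi/24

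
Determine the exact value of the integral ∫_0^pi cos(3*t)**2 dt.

pi/2

Use the identity cos^2(3*t) = (1 + cos(6*t))/2.
An antiderivative is F(t) = t/2 + sin(6*t)/12.
Then F(pi) - F(0) = (pi/2) - (0) = pi/2.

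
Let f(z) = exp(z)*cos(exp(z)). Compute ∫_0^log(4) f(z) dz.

-sin(1) + sin(4)

Let u = exp(z), so du = exp(z) dz. When z = 0, u = 1; when z = log(4), u = 4.
The integral becomes ∫ cos(u) du from 1 to 4, with antiderivative sin(u).
Back in z: F(z) = sin(exp(z)).
Then F(log(4)) - F(0) = (sin(4)) - (sin(1)) = -sin(1) + sin(4).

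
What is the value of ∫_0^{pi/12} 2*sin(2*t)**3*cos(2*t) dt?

1/64

Let u = sin(2*t), so du = 2*cos(2*t) dt. When t = 0, u = 0; when t = pi/12, u = 1/2.
The integral becomes ∫ u**3 du from 0 to 1/2, with antiderivative u**4/4.
Back in t: F(t) = sin(2*t)**4/4.
Then F(pi/12) - F(0) = (1/64) - (0) = 1/64.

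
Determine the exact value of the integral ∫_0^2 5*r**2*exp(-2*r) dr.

5/4 - 65*exp(-4)/4

Integrate by parts twice (u = r^2, dv = 5*exp(-2*r) dr).
An antiderivative is F(r) = (-10*r**2 - 10*r - 5)*exp(-2*r)/4.
Then F(2) - F(0) = (-65*exp(-4)/4) - (-5/4) = 5/4 - 65*exp(-4)/4.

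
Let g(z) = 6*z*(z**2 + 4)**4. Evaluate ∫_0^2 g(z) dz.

95232/5

Let u = z**2 + 4, so du = 2*z dz. When z = 0, u = 4; when z = 2, u = 8.
The integral becomes 3·∫ u**4 du from 4 to 8, with antiderivative 3*u**5/5.
Back in z: F(z) = 3*(z**2 + 4)**5/5.
Then F(2) - F(0) = (98304/5) - (3072/5) = 95232/5.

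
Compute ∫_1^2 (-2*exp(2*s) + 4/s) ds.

An antiderivative is F(s) = -exp(2*s) + 4*log(s).
Then F(2) - F(1) = (-exp(4) + log(16)) - (-exp(2)) = -exp(4) + log(16) + exp(2).

-exp(4) + log(16) + exp(2)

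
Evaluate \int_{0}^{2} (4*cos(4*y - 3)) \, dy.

Let u = 4*y - 3, so du = 4 dy. When y = 0, u = -3; when y = 2, u = 5.
The integral becomes ∫ cos(u) du from -3 to 5, with antiderivative sin(u).
Back in y: F(y) = sin(4*y - 3).
Then F(2) - F(0) = (sin(5)) - (-sin(3)) = sin(5) + sin(3).

sin(5) + sin(3)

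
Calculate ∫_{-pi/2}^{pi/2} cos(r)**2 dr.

pi/2

Use the identity cos^2(r) = (1 + cos(2*r))/2.
An antiderivative is F(r) = r/2 + sin(2*r)/4.
Then F(pi/2) - F(-pi/2) = (pi/4) - (-pi/4) = pi/2.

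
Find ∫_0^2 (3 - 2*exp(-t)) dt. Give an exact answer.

An antiderivative is F(t) = 3*t + 2*exp(-t).
Then F(2) - F(0) = (2*exp(-2) + 6) - (2) = 2*exp(-2) + 4.

2*exp(-2) + 4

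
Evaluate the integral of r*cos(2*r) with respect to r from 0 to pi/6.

-1/8 + sqrt(3)*pi/24

Integrate by parts once (u = r, dv = cos(2*r) dr).
An antiderivative is F(r) = r*sin(2*r)/2 + cos(2*r)/4.
Then F(pi/6) - F(0) = (1/8 + sqrt(3)*pi/24) - (1/4) = -1/8 + sqrt(3)*pi/24.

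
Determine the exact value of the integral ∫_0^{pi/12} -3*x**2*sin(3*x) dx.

-sqrt(2)/9 - sqrt(2)*pi/36 + sqrt(2)*pi**2/288 + 2/9

Integrate by parts twice (u = x^2, dv = -3*sin(3*x) dx).
An antiderivative is F(x) = x**2*cos(3*x) - 2*x*sin(3*x)/3 - 2*cos(3*x)/9.
Then F(pi/12) - F(0) = (sqrt(2)*(-32 - 8*pi + pi**2)/288) - (-2/9) = -sqrt(2)/9 - sqrt(2)*pi/36 + sqrt(2)*pi**2/288 + 2/9.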